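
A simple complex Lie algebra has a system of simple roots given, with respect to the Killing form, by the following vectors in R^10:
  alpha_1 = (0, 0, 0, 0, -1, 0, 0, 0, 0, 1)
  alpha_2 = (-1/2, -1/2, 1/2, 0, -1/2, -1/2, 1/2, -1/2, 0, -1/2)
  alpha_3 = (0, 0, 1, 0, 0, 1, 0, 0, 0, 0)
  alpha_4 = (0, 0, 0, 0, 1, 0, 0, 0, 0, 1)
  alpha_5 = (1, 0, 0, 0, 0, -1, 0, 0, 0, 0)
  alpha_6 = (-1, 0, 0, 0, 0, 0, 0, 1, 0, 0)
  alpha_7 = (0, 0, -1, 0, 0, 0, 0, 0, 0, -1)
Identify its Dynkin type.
Compute the Cartan integers a_ij = 2(alpha_i, alpha_j)/(alpha_j, alpha_j); the resulting 7x7 Cartan matrix is
[[2, 0, 0, 0, 0, 0, -1], [0, 2, 0, -1, 0, 0, 0], [0, 0, 2, 0, -1, 0, -1], [0, -1, 0, 2, 0, 0, -1], [0, 0, -1, 0, 2, -1, 0], [0, 0, 0, 0, -1, 2, 0], [-1, 0, -1, -1, 0, 0, 2]].
All simple roots have the same length, so the diagram is simply laced. The associated Dynkin diagram is a chain of 6 nodes with one extra node attached to the third node from one end (E_7), so the type is E_7.

E_7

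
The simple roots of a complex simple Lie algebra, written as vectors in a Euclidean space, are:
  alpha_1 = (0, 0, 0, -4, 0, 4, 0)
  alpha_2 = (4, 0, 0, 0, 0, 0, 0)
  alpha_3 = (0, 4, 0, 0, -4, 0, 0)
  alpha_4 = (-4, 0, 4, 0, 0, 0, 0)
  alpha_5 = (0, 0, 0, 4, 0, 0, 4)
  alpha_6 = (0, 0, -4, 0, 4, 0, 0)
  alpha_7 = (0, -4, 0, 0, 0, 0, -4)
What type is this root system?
type B_7

Compute the Cartan integers a_ij = 2(alpha_i, alpha_j)/(alpha_j, alpha_j); the resulting 7x7 Cartan matrix is
[[2, 0, 0, 0, -1, 0, 0], [0, 2, 0, -1, 0, 0, 0], [0, 0, 2, 0, 0, -1, -1], [0, -2, 0, 2, 0, -1, 0], [-1, 0, 0, 0, 2, 0, -1], [0, 0, -1, -1, 0, 2, 0], [0, 0, -1, 0, -1, 0, 2]].
The roots have two lengths (squared-length ratio 2:1); the short ones are alpha_{2}. The associated Dynkin diagram is a chain of 7 nodes with a double edge at one end; the terminal node there is the unique short simple root (B_7), so the type is B_7 (the algebra so(15)).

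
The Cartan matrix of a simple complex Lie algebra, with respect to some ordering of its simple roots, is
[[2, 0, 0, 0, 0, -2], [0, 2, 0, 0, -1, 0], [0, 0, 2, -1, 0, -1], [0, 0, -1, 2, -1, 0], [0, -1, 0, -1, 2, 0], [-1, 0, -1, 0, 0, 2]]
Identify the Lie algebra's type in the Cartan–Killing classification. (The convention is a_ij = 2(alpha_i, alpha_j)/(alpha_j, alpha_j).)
The matrix has rank 6 with 2's on the diagonal. Reading the off-diagonal entries as Dynkin edges (a single edge where a_ij = a_ji = -1; a double or triple edge where a_ij * a_ji = 2 or 3), the diagram is a chain of 6 nodes with a double edge at one end; the terminal node there is the unique long simple root (C_6). One simple-root ordering that puts it in standard form is (alpha_2, alpha_5, alpha_4, alpha_3, alpha_6, alpha_1). So the algebra is type C_6, i.e. sp(12).

C_6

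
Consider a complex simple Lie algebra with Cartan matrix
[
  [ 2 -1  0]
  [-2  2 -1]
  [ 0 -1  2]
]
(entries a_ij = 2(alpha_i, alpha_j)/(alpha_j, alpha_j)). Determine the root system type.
B_3 (so(7))

The matrix has rank 3 with 2's on the diagonal. Reading the off-diagonal entries as Dynkin edges (a single edge where a_ij = a_ji = -1; a double or triple edge where a_ij * a_ji = 2 or 3), the diagram is a chain of 3 nodes with a double edge at one end; the terminal node there is the unique short simple root (B_3). One simple-root ordering that puts it in standard form is (alpha_3, alpha_2, alpha_1). So the algebra is type B_3, i.e. so(7).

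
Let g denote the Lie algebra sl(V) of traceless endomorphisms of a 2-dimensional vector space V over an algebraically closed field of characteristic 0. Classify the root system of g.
type A_1

This is sl(2), which has dimension 2^2 - 1 = 3 and rank 2 - 1 = 1 (a Cartan subalgebra is the diagonal traceless matrices). In the classification of classical Lie algebras, the special linear algebra sl(n+1) has type A_n; here n = 1, so the Dynkin diagram is a chain of 1 nodes with single edges (A_1). Hence the type is A_1.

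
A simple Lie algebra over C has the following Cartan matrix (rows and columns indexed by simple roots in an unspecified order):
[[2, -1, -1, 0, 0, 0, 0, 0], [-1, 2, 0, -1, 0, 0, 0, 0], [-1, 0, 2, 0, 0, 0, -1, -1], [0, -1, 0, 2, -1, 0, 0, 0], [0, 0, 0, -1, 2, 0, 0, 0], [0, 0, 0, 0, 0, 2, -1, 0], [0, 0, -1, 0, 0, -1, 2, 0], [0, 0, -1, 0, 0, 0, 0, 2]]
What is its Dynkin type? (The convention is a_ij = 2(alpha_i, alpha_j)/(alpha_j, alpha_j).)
E8

The matrix has rank 8 with 2's on the diagonal. Reading the off-diagonal entries as Dynkin edges (a single edge where a_ij = a_ji = -1; a double or triple edge where a_ij * a_ji = 2 or 3), the diagram is a chain of 7 nodes with one extra node attached to the third node from one end (E_8). One simple-root ordering that puts it in standard form is (alpha_6, alpha_8, alpha_7, alpha_3, alpha_1, alpha_2, alpha_4, alpha_5). So the algebra is type E_8.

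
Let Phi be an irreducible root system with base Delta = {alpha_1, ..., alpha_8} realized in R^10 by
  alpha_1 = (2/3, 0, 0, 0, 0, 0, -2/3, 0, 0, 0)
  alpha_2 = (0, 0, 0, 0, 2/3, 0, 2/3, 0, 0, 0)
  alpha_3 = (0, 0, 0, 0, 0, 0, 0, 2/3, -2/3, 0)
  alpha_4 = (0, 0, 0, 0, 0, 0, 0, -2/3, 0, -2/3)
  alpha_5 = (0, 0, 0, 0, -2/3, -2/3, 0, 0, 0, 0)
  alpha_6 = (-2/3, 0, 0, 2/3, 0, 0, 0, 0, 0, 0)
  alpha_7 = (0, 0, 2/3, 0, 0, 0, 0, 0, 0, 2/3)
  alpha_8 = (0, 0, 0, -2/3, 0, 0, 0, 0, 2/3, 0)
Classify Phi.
Compute the Cartan integers a_ij = 2(alpha_i, alpha_j)/(alpha_j, alpha_j); the resulting 8x8 Cartan matrix is
[[2, -1, 0, 0, 0, -1, 0, 0], [-1, 2, 0, 0, -1, 0, 0, 0], [0, 0, 2, -1, 0, 0, 0, -1], [0, 0, -1, 2, 0, 0, -1, 0], [0, -1, 0, 0, 2, 0, 0, 0], [-1, 0, 0, 0, 0, 2, 0, -1], [0, 0, 0, -1, 0, 0, 2, 0], [0, 0, -1, 0, 0, -1, 0, 2]].
All simple roots have the same length, so the diagram is simply laced. The associated Dynkin diagram is a chain of 8 nodes with single edges (A_8), so the type is A_8 (the algebra sl(9)).

type A_8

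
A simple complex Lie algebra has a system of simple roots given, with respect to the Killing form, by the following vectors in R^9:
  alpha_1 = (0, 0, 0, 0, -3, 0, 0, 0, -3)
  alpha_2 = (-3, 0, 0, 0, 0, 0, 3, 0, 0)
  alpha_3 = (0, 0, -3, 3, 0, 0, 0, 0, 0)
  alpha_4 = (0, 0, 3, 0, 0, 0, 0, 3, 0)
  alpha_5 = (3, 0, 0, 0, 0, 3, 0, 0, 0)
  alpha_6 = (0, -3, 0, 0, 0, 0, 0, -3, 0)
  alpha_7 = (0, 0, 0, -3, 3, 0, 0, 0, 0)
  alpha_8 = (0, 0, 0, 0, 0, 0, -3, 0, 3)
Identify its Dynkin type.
Compute the Cartan integers a_ij = 2(alpha_i, alpha_j)/(alpha_j, alpha_j); the resulting 8x8 Cartan matrix is
[[2, 0, 0, 0, 0, 0, -1, -1], [0, 2, 0, 0, -1, 0, 0, -1], [0, 0, 2, -1, 0, 0, -1, 0], [0, 0, -1, 2, 0, -1, 0, 0], [0, -1, 0, 0, 2, 0, 0, 0], [0, 0, 0, -1, 0, 2, 0, 0], [-1, 0, -1, 0, 0, 0, 2, 0], [-1, -1, 0, 0, 0, 0, 0, 2]].
All simple roots have the same length, so the diagram is simply laced. The associated Dynkin diagram is a chain of 8 nodes with single edges (A_8), so the type is A_8 (the algebra sl(9)).

type A_8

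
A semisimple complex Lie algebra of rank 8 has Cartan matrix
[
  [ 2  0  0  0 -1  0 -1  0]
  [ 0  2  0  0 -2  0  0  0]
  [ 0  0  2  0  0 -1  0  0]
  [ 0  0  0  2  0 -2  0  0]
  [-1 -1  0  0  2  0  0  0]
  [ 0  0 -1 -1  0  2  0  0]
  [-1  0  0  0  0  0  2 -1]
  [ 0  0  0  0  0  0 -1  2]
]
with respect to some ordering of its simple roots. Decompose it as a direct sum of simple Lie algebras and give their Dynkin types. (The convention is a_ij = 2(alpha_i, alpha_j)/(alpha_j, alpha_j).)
C_3 (sp(6)) ⊕ C_5 (sp(10))

The diagram associated to this matrix has two connected components: the simple roots {alpha_3, alpha_4, alpha_6} form a chain of 3 nodes with a double edge at one end; the terminal node there is the unique long simple root (C_3), and {alpha_1, alpha_2, alpha_5, alpha_7, alpha_8} form a chain of 5 nodes with a double edge at one end; the terminal node there is the unique long simple root (C_5). A semisimple Lie algebra decomposes uniquely as the direct sum of simple ideals, one per connected component of its Dynkin diagram, so g ≅ C_3 ⊕ C_5 (dimension 21 + 55 = 76).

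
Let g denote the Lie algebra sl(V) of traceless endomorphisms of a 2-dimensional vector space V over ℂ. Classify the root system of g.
This is sl(2), which has dimension 2^2 - 1 = 3 and rank 2 - 1 = 1 (a Cartan subalgebra is the diagonal traceless matrices). In the classification of classical Lie algebras, the special linear algebra sl(n+1) has type A_n; here n = 1, so the Dynkin diagram is a chain of 1 nodes with single edges (A_1). Hence the type is A_1.

A1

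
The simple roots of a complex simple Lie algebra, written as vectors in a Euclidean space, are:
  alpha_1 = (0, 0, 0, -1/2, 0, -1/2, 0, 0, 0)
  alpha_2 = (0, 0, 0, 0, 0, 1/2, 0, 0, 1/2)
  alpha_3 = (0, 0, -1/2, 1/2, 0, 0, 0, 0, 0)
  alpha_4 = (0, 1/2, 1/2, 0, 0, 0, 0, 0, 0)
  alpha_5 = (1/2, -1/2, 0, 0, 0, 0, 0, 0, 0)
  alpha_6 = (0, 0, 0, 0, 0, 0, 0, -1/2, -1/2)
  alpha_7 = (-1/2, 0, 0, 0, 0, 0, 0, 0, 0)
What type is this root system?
B_7

Compute the Cartan integers a_ij = 2(alpha_i, alpha_j)/(alpha_j, alpha_j); the resulting 7x7 Cartan matrix is
[[2, -1, -1, 0, 0, 0, 0], [-1, 2, 0, 0, 0, -1, 0], [-1, 0, 2, -1, 0, 0, 0], [0, 0, -1, 2, -1, 0, 0], [0, 0, 0, -1, 2, 0, -2], [0, -1, 0, 0, 0, 2, 0], [0, 0, 0, 0, -1, 0, 2]].
The roots have two lengths (squared-length ratio 2:1); the short ones are alpha_{7}. The associated Dynkin diagram is a chain of 7 nodes with a double edge at one end; the terminal node there is the unique short simple root (B_7), so the type is B_7 (the algebra so(15)).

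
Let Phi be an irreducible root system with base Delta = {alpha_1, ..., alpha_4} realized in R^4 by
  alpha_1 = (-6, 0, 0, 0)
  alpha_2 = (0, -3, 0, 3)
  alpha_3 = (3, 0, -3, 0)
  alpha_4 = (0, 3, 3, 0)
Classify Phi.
C_4

Compute the Cartan integers a_ij = 2(alpha_i, alpha_j)/(alpha_j, alpha_j); the resulting 4x4 Cartan matrix is
[[2, 0, -2, 0], [0, 2, 0, -1], [-1, 0, 2, -1], [0, -1, -1, 2]].
The roots have two lengths (squared-length ratio 2:1); the short ones are alpha_{2,3,4}. The associated Dynkin diagram is a chain of 4 nodes with a double edge at one end; the terminal node there is the unique long simple root (C_4), so the type is C_4 (the algebra sp(8)).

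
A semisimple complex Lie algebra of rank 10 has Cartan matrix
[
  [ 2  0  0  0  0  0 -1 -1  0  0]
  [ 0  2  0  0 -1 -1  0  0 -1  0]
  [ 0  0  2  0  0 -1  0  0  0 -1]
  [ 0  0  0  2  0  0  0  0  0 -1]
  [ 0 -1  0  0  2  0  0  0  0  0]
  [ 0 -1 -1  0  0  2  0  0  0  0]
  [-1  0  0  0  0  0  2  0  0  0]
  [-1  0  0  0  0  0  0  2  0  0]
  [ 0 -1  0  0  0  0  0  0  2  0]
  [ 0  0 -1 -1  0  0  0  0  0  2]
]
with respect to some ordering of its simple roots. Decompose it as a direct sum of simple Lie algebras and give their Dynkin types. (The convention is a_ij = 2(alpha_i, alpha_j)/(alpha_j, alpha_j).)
The diagram associated to this matrix has two connected components: the simple roots {alpha_1, alpha_7, alpha_8} form a chain of 3 nodes with single edges (A_3), and {alpha_2, alpha_3, alpha_4, alpha_5, alpha_6, alpha_9, alpha_10} form a chain of 5 nodes with a fork of two nodes at one end (D_7). A semisimple Lie algebra decomposes uniquely as the direct sum of simple ideals, one per connected component of its Dynkin diagram, so g ≅ A_3 ⊕ D_7 (dimension 15 + 91 = 106).

A_3 (sl(4)) + D_7 (so(14))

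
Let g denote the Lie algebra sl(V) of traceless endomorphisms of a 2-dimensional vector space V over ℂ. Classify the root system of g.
A_1

This is sl(2), which has dimension 2^2 - 1 = 3 and rank 2 - 1 = 1 (a Cartan subalgebra is the diagonal traceless matrices). In the classification of classical Lie algebras, the special linear algebra sl(n+1) has type A_n; here n = 1, so the Dynkin diagram is a chain of 1 nodes with single edges (A_1). Hence the type is A_1.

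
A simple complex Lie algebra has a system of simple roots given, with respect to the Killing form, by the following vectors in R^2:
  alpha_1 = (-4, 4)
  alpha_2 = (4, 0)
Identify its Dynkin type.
B_2 (so(5))

Compute the Cartan integers a_ij = 2(alpha_i, alpha_j)/(alpha_j, alpha_j); the resulting 2x2 Cartan matrix is
[[2, -2], [-1, 2]].
The roots have two lengths (squared-length ratio 2:1); the short ones are alpha_{2}. The associated Dynkin diagram is a chain of 2 nodes with a double edge at one end; the terminal node there is the unique short simple root (B_2), so the type is B_2 (the algebra so(5)).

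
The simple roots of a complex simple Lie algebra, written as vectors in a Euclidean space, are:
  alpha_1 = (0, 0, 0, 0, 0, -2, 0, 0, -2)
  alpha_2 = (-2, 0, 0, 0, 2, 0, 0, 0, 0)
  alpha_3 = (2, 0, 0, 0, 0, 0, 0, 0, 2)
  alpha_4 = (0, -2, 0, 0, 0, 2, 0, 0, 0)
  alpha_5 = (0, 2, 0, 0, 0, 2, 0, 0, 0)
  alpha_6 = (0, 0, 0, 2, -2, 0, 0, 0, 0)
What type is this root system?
Compute the Cartan integers a_ij = 2(alpha_i, alpha_j)/(alpha_j, alpha_j); the resulting 6x6 Cartan matrix is
[[2, 0, -1, -1, -1, 0], [0, 2, -1, 0, 0, -1], [-1, -1, 2, 0, 0, 0], [-1, 0, 0, 2, 0, 0], [-1, 0, 0, 0, 2, 0], [0, -1, 0, 0, 0, 2]].
All simple roots have the same length, so the diagram is simply laced. The associated Dynkin diagram is a chain of 4 nodes with a fork of two nodes at one end (D_6), so the type is D_6 (the algebra so(12)).

D_6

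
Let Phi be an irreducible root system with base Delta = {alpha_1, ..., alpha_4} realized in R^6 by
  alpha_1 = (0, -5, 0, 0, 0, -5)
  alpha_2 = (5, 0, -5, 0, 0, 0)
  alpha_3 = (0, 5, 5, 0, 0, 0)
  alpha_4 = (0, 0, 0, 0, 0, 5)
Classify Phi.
Compute the Cartan integers a_ij = 2(alpha_i, alpha_j)/(alpha_j, alpha_j); the resulting 4x4 Cartan matrix is
[[2, 0, -1, -2], [0, 2, -1, 0], [-1, -1, 2, 0], [-1, 0, 0, 2]].
The roots have two lengths (squared-length ratio 2:1); the short ones are alpha_{4}. The associated Dynkin diagram is a chain of 4 nodes with a double edge at one end; the terminal node there is the unique short simple root (B_4), so the type is B_4 (the algebra so(9)).

B_4 (so(9))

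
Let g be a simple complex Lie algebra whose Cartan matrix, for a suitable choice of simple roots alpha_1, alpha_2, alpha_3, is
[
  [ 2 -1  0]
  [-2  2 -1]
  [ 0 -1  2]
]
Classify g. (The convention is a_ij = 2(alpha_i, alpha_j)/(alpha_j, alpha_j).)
B_3 (so(7))

The matrix has rank 3 with 2's on the diagonal. Reading the off-diagonal entries as Dynkin edges (a single edge where a_ij = a_ji = -1; a double or triple edge where a_ij * a_ji = 2 or 3), the diagram is a chain of 3 nodes with a double edge at one end; the terminal node there is the unique short simple root (B_3). One simple-root ordering that puts it in standard form is (alpha_3, alpha_2, alpha_1). So the algebra is type B_3, i.e. so(7).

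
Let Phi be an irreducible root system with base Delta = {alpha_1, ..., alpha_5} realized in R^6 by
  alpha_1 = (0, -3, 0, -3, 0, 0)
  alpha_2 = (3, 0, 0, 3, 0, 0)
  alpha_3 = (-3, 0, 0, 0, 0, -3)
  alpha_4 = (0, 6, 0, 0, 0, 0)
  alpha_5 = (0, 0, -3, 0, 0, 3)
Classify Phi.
type C_5

Compute the Cartan integers a_ij = 2(alpha_i, alpha_j)/(alpha_j, alpha_j); the resulting 5x5 Cartan matrix is
[[2, -1, 0, -1, 0], [-1, 2, -1, 0, 0], [0, -1, 2, 0, -1], [-2, 0, 0, 2, 0], [0, 0, -1, 0, 2]].
The roots have two lengths (squared-length ratio 2:1); the short ones are alpha_{1,2,3,5}. The associated Dynkin diagram is a chain of 5 nodes with a double edge at one end; the terminal node there is the unique long simple root (C_5), so the type is C_5 (the algebra sp(10)).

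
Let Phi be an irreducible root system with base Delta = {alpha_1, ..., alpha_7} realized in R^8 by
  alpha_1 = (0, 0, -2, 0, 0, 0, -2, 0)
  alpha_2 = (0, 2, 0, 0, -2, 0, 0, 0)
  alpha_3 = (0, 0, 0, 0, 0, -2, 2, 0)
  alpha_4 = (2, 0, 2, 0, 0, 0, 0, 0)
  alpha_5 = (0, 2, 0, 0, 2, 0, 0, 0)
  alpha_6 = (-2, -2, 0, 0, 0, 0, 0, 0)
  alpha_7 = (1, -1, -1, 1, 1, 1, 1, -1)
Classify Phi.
Compute the Cartan integers a_ij = 2(alpha_i, alpha_j)/(alpha_j, alpha_j); the resulting 7x7 Cartan matrix is
[[2, 0, -1, -1, 0, 0, 0], [0, 2, 0, 0, 0, -1, -1], [-1, 0, 2, 0, 0, 0, 0], [-1, 0, 0, 2, 0, -1, 0], [0, 0, 0, 0, 2, -1, 0], [0, -1, 0, -1, -1, 2, 0], [0, -1, 0, 0, 0, 0, 2]].
All simple roots have the same length, so the diagram is simply laced. The associated Dynkin diagram is a chain of 6 nodes with one extra node attached to the third node from one end (E_7), so the type is E_7.

type E_7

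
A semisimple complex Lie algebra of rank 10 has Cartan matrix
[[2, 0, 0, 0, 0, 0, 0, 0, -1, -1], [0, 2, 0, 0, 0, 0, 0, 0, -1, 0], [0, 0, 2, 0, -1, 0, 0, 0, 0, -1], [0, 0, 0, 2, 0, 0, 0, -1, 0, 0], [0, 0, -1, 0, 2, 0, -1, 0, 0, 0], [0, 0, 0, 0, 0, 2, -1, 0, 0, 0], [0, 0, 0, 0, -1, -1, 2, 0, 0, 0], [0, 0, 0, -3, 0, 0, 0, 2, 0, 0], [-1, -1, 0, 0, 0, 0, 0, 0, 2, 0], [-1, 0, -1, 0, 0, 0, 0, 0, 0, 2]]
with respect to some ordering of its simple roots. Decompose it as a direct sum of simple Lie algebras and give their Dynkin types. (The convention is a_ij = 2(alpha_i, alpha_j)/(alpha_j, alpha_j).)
A_8 + G_2

The diagram associated to this matrix has two connected components: the simple roots {alpha_1, alpha_2, alpha_3, alpha_5, alpha_6, alpha_7, alpha_9, alpha_10} form a chain of 8 nodes with single edges (A_8), and {alpha_4, alpha_8} form two nodes joined by a triple edge (G_2). A semisimple Lie algebra decomposes uniquely as the direct sum of simple ideals, one per connected component of its Dynkin diagram, so g ≅ A_8 ⊕ G_2 (dimension 80 + 14 = 94).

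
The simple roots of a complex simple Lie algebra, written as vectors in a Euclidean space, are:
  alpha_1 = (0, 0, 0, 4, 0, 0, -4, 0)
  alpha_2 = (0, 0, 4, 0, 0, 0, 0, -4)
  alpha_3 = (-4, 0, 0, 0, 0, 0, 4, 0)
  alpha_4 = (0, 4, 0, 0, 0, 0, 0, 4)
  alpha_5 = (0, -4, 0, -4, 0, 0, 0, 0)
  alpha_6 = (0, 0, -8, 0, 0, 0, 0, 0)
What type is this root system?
Compute the Cartan integers a_ij = 2(alpha_i, alpha_j)/(alpha_j, alpha_j); the resulting 6x6 Cartan matrix is
[[2, 0, -1, 0, -1, 0], [0, 2, 0, -1, 0, -1], [-1, 0, 2, 0, 0, 0], [0, -1, 0, 2, -1, 0], [-1, 0, 0, -1, 2, 0], [0, -2, 0, 0, 0, 2]].
The roots have two lengths (squared-length ratio 2:1); the short ones are alpha_{1,2,3,4,5}. The associated Dynkin diagram is a chain of 6 nodes with a double edge at one end; the terminal node there is the unique long simple root (C_6), so the type is C_6 (the algebra sp(12)).

type C_6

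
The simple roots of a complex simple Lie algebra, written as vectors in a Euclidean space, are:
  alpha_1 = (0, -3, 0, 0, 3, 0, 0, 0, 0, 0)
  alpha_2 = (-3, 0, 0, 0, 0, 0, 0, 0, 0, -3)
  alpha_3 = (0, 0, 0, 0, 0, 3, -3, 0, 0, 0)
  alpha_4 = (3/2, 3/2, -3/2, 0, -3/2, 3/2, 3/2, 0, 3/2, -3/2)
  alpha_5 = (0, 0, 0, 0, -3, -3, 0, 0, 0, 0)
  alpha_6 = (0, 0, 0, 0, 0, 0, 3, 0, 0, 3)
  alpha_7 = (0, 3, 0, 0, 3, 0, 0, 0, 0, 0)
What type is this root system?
Compute the Cartan integers a_ij = 2(alpha_i, alpha_j)/(alpha_j, alpha_j); the resulting 7x7 Cartan matrix is
[[2, 0, 0, -1, -1, 0, 0], [0, 2, 0, 0, 0, -1, 0], [0, 0, 2, 0, -1, -1, 0], [-1, 0, 0, 2, 0, 0, 0], [-1, 0, -1, 0, 2, 0, -1], [0, -1, -1, 0, 0, 2, 0], [0, 0, 0, 0, -1, 0, 2]].
All simple roots have the same length, so the diagram is simply laced. The associated Dynkin diagram is a chain of 6 nodes with one extra node attached to the third node from one end (E_7), so the type is E_7.

E_7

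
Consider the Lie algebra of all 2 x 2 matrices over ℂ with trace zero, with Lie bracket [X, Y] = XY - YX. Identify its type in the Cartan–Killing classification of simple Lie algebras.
This is sl(2), which has dimension 2^2 - 1 = 3 and rank 2 - 1 = 1 (a Cartan subalgebra is the diagonal traceless matrices). In the classification of classical Lie algebras, the special linear algebra sl(n+1) has type A_n; here n = 1, so the Dynkin diagram is a chain of 1 nodes with single edges (A_1). Hence the type is A_1.

type A_1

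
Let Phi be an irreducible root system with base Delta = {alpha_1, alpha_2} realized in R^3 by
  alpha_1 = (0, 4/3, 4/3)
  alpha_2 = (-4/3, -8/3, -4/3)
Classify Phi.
G_2

Compute the Cartan integers a_ij = 2(alpha_i, alpha_j)/(alpha_j, alpha_j); the resulting 2x2 Cartan matrix is
[[2, -1], [-3, 2]].
The roots have two lengths (squared-length ratio 3:1); the short ones are alpha_{1}. The associated Dynkin diagram is two nodes joined by a triple edge (G_2), so the type is G_2.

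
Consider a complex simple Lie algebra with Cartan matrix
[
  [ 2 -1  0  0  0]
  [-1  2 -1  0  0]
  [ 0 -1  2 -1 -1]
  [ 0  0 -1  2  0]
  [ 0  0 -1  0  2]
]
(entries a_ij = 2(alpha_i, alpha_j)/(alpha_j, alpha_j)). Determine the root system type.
D_5 (so(10))

The matrix has rank 5 with 2's on the diagonal. Reading the off-diagonal entries as Dynkin edges (a single edge where a_ij = a_ji = -1; a double or triple edge where a_ij * a_ji = 2 or 3), the diagram is a chain of 3 nodes with a fork of two nodes at one end (D_5). One simple-root ordering that puts it in standard form is (alpha_1, alpha_2, alpha_3, alpha_5, alpha_4). So the algebra is type D_5, i.e. so(10).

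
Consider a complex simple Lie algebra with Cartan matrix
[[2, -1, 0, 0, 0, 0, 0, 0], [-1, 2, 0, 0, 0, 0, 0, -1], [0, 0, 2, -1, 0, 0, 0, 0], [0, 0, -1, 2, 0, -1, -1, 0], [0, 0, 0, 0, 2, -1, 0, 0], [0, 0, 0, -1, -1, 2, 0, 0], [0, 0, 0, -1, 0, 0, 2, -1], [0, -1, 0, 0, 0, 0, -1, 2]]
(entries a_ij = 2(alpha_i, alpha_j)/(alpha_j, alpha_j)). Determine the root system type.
The matrix has rank 8 with 2's on the diagonal. Reading the off-diagonal entries as Dynkin edges (a single edge where a_ij = a_ji = -1; a double or triple edge where a_ij * a_ji = 2 or 3), the diagram is a chain of 7 nodes with one extra node attached to the third node from one end (E_8). One simple-root ordering that puts it in standard form is (alpha_5, alpha_3, alpha_6, alpha_4, alpha_7, alpha_8, alpha_2, alpha_1). So the algebra is type E_8.

E8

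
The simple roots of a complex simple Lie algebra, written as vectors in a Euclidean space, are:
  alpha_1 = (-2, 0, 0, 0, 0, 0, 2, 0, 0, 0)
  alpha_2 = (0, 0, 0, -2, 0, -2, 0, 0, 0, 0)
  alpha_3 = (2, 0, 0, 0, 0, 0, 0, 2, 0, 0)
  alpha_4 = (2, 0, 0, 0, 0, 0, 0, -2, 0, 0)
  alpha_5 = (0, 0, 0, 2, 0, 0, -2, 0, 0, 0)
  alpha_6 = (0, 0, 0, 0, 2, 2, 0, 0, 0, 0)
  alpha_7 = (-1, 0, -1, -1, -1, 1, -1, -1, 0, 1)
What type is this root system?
Compute the Cartan integers a_ij = 2(alpha_i, alpha_j)/(alpha_j, alpha_j); the resulting 7x7 Cartan matrix is
[[2, 0, -1, -1, -1, 0, 0], [0, 2, 0, 0, -1, -1, 0], [-1, 0, 2, 0, 0, 0, -1], [-1, 0, 0, 2, 0, 0, 0], [-1, -1, 0, 0, 2, 0, 0], [0, -1, 0, 0, 0, 2, 0], [0, 0, -1, 0, 0, 0, 2]].
All simple roots have the same length, so the diagram is simply laced. The associated Dynkin diagram is a chain of 6 nodes with one extra node attached to the third node from one end (E_7), so the type is E_7.

type E_7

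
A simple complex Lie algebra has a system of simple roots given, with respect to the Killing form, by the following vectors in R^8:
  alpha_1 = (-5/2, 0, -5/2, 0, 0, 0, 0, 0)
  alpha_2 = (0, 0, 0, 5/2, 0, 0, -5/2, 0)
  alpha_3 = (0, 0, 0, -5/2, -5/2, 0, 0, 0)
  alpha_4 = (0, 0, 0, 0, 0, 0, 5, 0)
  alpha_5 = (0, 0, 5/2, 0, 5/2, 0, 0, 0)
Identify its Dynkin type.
C_5

Compute the Cartan integers a_ij = 2(alpha_i, alpha_j)/(alpha_j, alpha_j); the resulting 5x5 Cartan matrix is
[[2, 0, 0, 0, -1], [0, 2, -1, -1, 0], [0, -1, 2, 0, -1], [0, -2, 0, 2, 0], [-1, 0, -1, 0, 2]].
The roots have two lengths (squared-length ratio 2:1); the short ones are alpha_{1,2,3,5}. The associated Dynkin diagram is a chain of 5 nodes with a double edge at one end; the terminal node there is the unique long simple root (C_5), so the type is C_5 (the algebra sp(10)).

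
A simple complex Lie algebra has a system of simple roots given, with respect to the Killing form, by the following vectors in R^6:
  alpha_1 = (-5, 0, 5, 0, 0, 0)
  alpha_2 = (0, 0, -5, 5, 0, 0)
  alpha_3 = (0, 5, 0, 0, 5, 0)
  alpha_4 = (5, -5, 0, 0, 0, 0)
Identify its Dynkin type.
A_4

Compute the Cartan integers a_ij = 2(alpha_i, alpha_j)/(alpha_j, alpha_j); the resulting 4x4 Cartan matrix is
[[2, -1, 0, -1], [-1, 2, 0, 0], [0, 0, 2, -1], [-1, 0, -1, 2]].
All simple roots have the same length, so the diagram is simply laced. The associated Dynkin diagram is a chain of 4 nodes with single edges (A_4), so the type is A_4 (the algebra sl(5)).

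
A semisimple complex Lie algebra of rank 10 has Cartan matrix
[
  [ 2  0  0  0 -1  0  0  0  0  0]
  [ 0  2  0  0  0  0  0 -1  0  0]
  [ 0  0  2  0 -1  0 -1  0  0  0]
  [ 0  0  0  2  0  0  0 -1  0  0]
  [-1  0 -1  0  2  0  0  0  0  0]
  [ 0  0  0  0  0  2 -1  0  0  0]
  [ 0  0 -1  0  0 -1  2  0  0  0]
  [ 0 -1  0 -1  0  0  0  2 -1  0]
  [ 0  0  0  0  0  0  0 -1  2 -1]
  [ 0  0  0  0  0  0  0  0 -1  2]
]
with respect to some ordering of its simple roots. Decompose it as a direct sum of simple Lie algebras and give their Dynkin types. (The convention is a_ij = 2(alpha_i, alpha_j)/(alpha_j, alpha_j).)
The diagram associated to this matrix has two connected components: the simple roots {alpha_1, alpha_3, alpha_5, alpha_6, alpha_7} form a chain of 5 nodes with single edges (A_5), and {alpha_2, alpha_4, alpha_8, alpha_9, alpha_10} form a chain of 3 nodes with a fork of two nodes at one end (D_5). A semisimple Lie algebra decomposes uniquely as the direct sum of simple ideals, one per connected component of its Dynkin diagram, so g ≅ A_5 ⊕ D_5 (dimension 35 + 45 = 80).

A_5 + D_5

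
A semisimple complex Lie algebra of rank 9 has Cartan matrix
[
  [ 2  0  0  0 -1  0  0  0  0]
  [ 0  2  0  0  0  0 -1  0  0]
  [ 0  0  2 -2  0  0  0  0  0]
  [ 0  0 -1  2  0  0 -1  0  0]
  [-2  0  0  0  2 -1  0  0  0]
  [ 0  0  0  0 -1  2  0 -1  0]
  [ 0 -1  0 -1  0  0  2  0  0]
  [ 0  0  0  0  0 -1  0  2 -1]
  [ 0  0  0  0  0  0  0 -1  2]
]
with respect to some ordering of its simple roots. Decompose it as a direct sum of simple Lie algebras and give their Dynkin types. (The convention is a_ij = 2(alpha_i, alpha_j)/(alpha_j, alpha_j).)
type B_5 + type C_4

The diagram associated to this matrix has two connected components: the simple roots {alpha_1, alpha_5, alpha_6, alpha_8, alpha_9} form a chain of 5 nodes with a double edge at one end; the terminal node there is the unique short simple root (B_5), and {alpha_2, alpha_3, alpha_4, alpha_7} form a chain of 4 nodes with a double edge at one end; the terminal node there is the unique long simple root (C_4). A semisimple Lie algebra decomposes uniquely as the direct sum of simple ideals, one per connected component of its Dynkin diagram, so g ≅ B_5 ⊕ C_4 (dimension 55 + 36 = 91).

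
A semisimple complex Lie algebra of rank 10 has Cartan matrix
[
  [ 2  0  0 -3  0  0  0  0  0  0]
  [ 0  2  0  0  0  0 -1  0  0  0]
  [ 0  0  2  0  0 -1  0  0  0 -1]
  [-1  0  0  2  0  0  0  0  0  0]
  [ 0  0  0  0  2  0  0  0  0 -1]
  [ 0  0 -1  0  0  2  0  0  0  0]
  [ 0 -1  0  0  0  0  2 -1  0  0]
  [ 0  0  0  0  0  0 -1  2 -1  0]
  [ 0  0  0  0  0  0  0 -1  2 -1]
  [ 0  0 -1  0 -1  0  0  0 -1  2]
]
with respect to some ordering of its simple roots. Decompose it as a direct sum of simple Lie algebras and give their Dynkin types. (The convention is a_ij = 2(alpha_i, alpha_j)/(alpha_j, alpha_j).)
The diagram associated to this matrix has two connected components: the simple roots {alpha_2, alpha_3, alpha_5, alpha_6, alpha_7, alpha_8, alpha_9, alpha_10} form a chain of 7 nodes with one extra node attached to the third node from one end (E_8), and {alpha_1, alpha_4} form two nodes joined by a triple edge (G_2). A semisimple Lie algebra decomposes uniquely as the direct sum of simple ideals, one per connected component of its Dynkin diagram, so g ≅ E_8 ⊕ G_2 (dimension 248 + 14 = 262).

E_8 ⊕ G_2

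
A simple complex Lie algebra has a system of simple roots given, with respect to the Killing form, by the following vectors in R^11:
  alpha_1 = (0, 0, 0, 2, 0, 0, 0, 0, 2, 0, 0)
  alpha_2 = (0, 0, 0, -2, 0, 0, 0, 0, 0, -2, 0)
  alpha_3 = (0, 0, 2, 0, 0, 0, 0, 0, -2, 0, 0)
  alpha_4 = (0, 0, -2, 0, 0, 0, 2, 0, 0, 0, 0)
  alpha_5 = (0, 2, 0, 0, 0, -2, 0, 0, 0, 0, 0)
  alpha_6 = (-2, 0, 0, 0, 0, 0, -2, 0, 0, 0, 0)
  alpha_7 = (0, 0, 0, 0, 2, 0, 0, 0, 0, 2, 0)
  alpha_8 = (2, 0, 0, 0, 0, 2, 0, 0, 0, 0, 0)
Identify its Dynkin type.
Compute the Cartan integers a_ij = 2(alpha_i, alpha_j)/(alpha_j, alpha_j); the resulting 8x8 Cartan matrix is
[[2, -1, -1, 0, 0, 0, 0, 0], [-1, 2, 0, 0, 0, 0, -1, 0], [-1, 0, 2, -1, 0, 0, 0, 0], [0, 0, -1, 2, 0, -1, 0, 0], [0, 0, 0, 0, 2, 0, 0, -1], [0, 0, 0, -1, 0, 2, 0, -1], [0, -1, 0, 0, 0, 0, 2, 0], [0, 0, 0, 0, -1, -1, 0, 2]].
All simple roots have the same length, so the diagram is simply laced. The associated Dynkin diagram is a chain of 8 nodes with single edges (A_8), so the type is A_8 (the algebra sl(9)).

A_8 (sl(9))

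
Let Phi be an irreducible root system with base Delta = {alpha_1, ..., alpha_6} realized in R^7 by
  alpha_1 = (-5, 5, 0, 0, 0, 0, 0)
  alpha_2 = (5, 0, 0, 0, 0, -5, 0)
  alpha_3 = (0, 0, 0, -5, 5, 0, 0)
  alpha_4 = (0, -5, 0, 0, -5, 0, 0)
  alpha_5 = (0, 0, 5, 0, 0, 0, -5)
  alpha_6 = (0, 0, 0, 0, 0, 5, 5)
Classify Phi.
type A_6

Compute the Cartan integers a_ij = 2(alpha_i, alpha_j)/(alpha_j, alpha_j); the resulting 6x6 Cartan matrix is
[[2, -1, 0, -1, 0, 0], [-1, 2, 0, 0, 0, -1], [0, 0, 2, -1, 0, 0], [-1, 0, -1, 2, 0, 0], [0, 0, 0, 0, 2, -1], [0, -1, 0, 0, -1, 2]].
All simple roots have the same length, so the diagram is simply laced. The associated Dynkin diagram is a chain of 6 nodes with single edges (A_6), so the type is A_6 (the algebra sl(7)).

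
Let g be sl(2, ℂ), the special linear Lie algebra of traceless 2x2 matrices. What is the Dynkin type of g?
This is sl(2), which has dimension 2^2 - 1 = 3 and rank 2 - 1 = 1 (a Cartan subalgebra is the diagonal traceless matrices). In the classification of classical Lie algebras, the special linear algebra sl(n+1) has type A_n; here n = 1, so the Dynkin diagram is a chain of 1 nodes with single edges (A_1). Hence the type is A_1.

A1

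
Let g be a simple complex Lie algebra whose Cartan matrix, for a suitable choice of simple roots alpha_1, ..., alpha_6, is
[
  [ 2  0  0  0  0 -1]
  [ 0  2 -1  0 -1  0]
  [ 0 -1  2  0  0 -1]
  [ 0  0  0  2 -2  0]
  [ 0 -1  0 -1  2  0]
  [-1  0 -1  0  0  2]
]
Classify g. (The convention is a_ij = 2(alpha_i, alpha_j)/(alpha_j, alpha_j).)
C6

The matrix has rank 6 with 2's on the diagonal. Reading the off-diagonal entries as Dynkin edges (a single edge where a_ij = a_ji = -1; a double or triple edge where a_ij * a_ji = 2 or 3), the diagram is a chain of 6 nodes with a double edge at one end; the terminal node there is the unique long simple root (C_6). One simple-root ordering that puts it in standard form is (alpha_1, alpha_6, alpha_3, alpha_2, alpha_5, alpha_4). So the algebra is type C_6, i.e. sp(12).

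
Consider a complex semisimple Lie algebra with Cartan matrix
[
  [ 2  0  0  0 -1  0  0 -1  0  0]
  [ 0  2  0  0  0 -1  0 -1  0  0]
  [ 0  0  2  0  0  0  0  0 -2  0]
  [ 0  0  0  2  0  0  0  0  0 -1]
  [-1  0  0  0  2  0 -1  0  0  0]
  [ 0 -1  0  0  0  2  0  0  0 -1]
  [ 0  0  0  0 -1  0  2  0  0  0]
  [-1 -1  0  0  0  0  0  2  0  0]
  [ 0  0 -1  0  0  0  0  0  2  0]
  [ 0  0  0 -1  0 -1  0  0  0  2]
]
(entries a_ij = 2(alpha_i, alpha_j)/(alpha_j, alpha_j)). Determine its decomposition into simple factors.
type A_8 + type B_2

The diagram associated to this matrix has two connected components: the simple roots {alpha_1, alpha_2, alpha_4, alpha_5, alpha_6, alpha_7, alpha_8, alpha_10} form a chain of 8 nodes with single edges (A_8), and {alpha_3, alpha_9} form a chain of 2 nodes with a double edge at one end; the terminal node there is the unique short simple root (B_2). A semisimple Lie algebra decomposes uniquely as the direct sum of simple ideals, one per connected component of its Dynkin diagram, so g ≅ A_8 ⊕ B_2 (dimension 80 + 10 = 90).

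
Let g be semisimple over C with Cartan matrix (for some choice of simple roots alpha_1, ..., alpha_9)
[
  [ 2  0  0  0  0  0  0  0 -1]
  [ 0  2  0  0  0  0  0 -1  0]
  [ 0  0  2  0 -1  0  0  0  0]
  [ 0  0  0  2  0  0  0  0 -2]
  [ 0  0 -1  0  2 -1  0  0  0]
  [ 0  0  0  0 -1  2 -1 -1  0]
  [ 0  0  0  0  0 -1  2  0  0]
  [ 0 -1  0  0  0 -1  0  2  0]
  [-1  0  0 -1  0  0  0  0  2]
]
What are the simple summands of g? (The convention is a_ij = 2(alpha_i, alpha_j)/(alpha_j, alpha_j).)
C_3 + E_6

The diagram associated to this matrix has two connected components: the simple roots {alpha_1, alpha_4, alpha_9} form a chain of 3 nodes with a double edge at one end; the terminal node there is the unique long simple root (C_3), and {alpha_2, alpha_3, alpha_5, alpha_6, alpha_7, alpha_8} form a chain of 5 nodes with one extra node attached to the third node from one end (E_6). A semisimple Lie algebra decomposes uniquely as the direct sum of simple ideals, one per connected component of its Dynkin diagram, so g ≅ C_3 ⊕ E_6 (dimension 21 + 78 = 99).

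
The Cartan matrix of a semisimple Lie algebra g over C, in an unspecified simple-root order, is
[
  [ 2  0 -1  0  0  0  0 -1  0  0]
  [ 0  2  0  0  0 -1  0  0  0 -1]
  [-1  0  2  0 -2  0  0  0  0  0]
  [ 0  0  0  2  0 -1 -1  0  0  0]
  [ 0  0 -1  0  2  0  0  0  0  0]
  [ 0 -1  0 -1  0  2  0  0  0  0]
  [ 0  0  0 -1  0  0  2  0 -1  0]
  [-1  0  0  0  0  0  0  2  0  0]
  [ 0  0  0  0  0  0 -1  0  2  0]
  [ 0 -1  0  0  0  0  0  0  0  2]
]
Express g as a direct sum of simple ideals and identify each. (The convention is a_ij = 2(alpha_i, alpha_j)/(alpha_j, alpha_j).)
The diagram associated to this matrix has two connected components: the simple roots {alpha_2, alpha_4, alpha_6, alpha_7, alpha_9, alpha_10} form a chain of 6 nodes with single edges (A_6), and {alpha_1, alpha_3, alpha_5, alpha_8} form a chain of 4 nodes with a double edge at one end; the terminal node there is the unique short simple root (B_4). A semisimple Lie algebra decomposes uniquely as the direct sum of simple ideals, one per connected component of its Dynkin diagram, so g ≅ A_6 ⊕ B_4 (dimension 48 + 36 = 84).

type A_6 ⊕ type B_4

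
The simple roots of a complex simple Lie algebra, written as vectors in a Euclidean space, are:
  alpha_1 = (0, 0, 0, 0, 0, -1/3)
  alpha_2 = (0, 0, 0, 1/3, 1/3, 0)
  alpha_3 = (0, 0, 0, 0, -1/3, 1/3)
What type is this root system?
B_3

Compute the Cartan integers a_ij = 2(alpha_i, alpha_j)/(alpha_j, alpha_j); the resulting 3x3 Cartan matrix is
[[2, 0, -1], [0, 2, -1], [-2, -1, 2]].
The roots have two lengths (squared-length ratio 2:1); the short ones are alpha_{1}. The associated Dynkin diagram is a chain of 3 nodes with a double edge at one end; the terminal node there is the unique short simple root (B_3), so the type is B_3 (the algebra so(7)).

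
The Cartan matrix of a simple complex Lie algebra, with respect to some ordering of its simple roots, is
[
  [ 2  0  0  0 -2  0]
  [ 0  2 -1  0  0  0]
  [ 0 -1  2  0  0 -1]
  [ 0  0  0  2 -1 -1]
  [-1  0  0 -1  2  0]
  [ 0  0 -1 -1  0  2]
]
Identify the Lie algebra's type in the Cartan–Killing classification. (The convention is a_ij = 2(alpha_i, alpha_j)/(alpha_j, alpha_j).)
C_6 (sp(12))

The matrix has rank 6 with 2's on the diagonal. Reading the off-diagonal entries as Dynkin edges (a single edge where a_ij = a_ji = -1; a double or triple edge where a_ij * a_ji = 2 or 3), the diagram is a chain of 6 nodes with a double edge at one end; the terminal node there is the unique long simple root (C_6). One simple-root ordering that puts it in standard form is (alpha_2, alpha_3, alpha_6, alpha_4, alpha_5, alpha_1). So the algebra is type C_6, i.e. sp(12).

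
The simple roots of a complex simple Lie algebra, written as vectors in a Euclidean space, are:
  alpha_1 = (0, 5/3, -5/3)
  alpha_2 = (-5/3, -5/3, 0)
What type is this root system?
Compute the Cartan integers a_ij = 2(alpha_i, alpha_j)/(alpha_j, alpha_j); the resulting 2x2 Cartan matrix is
[[2, -1], [-1, 2]].
All simple roots have the same length, so the diagram is simply laced. The associated Dynkin diagram is a chain of 2 nodes with single edges (A_2), so the type is A_2 (the algebra sl(3)).

A_2 (sl(3))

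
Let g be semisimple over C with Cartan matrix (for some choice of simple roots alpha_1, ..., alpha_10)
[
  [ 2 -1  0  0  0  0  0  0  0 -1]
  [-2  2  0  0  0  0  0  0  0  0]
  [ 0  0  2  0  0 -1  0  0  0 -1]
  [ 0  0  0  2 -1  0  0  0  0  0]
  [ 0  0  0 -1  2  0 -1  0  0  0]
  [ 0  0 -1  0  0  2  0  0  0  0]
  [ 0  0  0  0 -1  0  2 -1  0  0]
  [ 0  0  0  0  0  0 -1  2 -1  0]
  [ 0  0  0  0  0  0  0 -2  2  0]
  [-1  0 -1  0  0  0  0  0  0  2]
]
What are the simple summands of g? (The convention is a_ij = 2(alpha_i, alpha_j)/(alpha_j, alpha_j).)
C_5 (sp(10)) ⊕ C_5 (sp(10))

The diagram associated to this matrix has two connected components: the simple roots {alpha_4, alpha_5, alpha_7, alpha_8, alpha_9} form a chain of 5 nodes with a double edge at one end; the terminal node there is the unique long simple root (C_5), and {alpha_1, alpha_2, alpha_3, alpha_6, alpha_10} form a chain of 5 nodes with a double edge at one end; the terminal node there is the unique long simple root (C_5). A semisimple Lie algebra decomposes uniquely as the direct sum of simple ideals, one per connected component of its Dynkin diagram, so g ≅ C_5 ⊕ C_5 (dimension 55 + 55 = 110).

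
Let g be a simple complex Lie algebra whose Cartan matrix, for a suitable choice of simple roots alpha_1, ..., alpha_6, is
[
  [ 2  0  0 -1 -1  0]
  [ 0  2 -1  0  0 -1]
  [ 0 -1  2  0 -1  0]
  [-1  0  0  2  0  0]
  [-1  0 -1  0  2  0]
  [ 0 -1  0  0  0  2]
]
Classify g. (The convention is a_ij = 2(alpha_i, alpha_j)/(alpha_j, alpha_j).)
The matrix has rank 6 with 2's on the diagonal. Reading the off-diagonal entries as Dynkin edges (a single edge where a_ij = a_ji = -1; a double or triple edge where a_ij * a_ji = 2 or 3), the diagram is a chain of 6 nodes with single edges (A_6). One simple-root ordering that puts it in standard form is (alpha_4, alpha_1, alpha_5, alpha_3, alpha_2, alpha_6). So the algebra is type A_6, i.e. sl(7).

A_6 (sl(7))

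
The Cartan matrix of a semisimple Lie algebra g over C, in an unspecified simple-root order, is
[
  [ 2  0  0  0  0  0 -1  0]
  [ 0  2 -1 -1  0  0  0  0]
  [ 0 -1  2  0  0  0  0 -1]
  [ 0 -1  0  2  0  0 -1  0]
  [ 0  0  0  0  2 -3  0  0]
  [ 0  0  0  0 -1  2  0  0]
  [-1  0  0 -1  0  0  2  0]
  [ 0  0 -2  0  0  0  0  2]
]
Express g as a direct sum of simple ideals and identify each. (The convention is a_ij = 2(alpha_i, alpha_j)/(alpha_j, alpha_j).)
C_6 + G_2

The diagram associated to this matrix has two connected components: the simple roots {alpha_1, alpha_2, alpha_3, alpha_4, alpha_7, alpha_8} form a chain of 6 nodes with a double edge at one end; the terminal node there is the unique long simple root (C_6), and {alpha_5, alpha_6} form two nodes joined by a triple edge (G_2). A semisimple Lie algebra decomposes uniquely as the direct sum of simple ideals, one per connected component of its Dynkin diagram, so g ≅ C_6 ⊕ G_2 (dimension 78 + 14 = 92).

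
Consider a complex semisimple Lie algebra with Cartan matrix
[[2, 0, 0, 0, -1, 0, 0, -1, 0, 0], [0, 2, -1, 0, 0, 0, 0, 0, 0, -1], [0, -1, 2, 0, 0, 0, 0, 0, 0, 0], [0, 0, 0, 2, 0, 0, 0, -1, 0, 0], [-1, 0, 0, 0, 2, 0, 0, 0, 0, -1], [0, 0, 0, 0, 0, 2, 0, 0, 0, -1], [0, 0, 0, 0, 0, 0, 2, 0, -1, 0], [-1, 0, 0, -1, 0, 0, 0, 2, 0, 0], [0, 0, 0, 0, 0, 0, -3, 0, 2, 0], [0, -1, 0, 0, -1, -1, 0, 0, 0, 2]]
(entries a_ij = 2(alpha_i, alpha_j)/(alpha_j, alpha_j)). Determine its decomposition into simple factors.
E_8 ⊕ G_2

The diagram associated to this matrix has two connected components: the simple roots {alpha_1, alpha_2, alpha_3, alpha_4, alpha_5, alpha_6, alpha_8, alpha_10} form a chain of 7 nodes with one extra node attached to the third node from one end (E_8), and {alpha_7, alpha_9} form two nodes joined by a triple edge (G_2). A semisimple Lie algebra decomposes uniquely as the direct sum of simple ideals, one per connected component of its Dynkin diagram, so g ≅ E_8 ⊕ G_2 (dimension 248 + 14 = 262).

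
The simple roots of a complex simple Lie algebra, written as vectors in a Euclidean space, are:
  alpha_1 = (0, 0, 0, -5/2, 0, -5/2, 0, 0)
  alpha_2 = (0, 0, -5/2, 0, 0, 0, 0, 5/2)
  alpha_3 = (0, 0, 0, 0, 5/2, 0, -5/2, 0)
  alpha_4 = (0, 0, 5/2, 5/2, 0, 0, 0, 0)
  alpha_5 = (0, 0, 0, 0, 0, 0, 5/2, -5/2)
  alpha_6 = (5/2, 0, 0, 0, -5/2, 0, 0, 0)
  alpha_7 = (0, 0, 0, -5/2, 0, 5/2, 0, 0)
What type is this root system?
D7

Compute the Cartan integers a_ij = 2(alpha_i, alpha_j)/(alpha_j, alpha_j); the resulting 7x7 Cartan matrix is
[[2, 0, 0, -1, 0, 0, 0], [0, 2, 0, -1, -1, 0, 0], [0, 0, 2, 0, -1, -1, 0], [-1, -1, 0, 2, 0, 0, -1], [0, -1, -1, 0, 2, 0, 0], [0, 0, -1, 0, 0, 2, 0], [0, 0, 0, -1, 0, 0, 2]].
All simple roots have the same length, so the diagram is simply laced. The associated Dynkin diagram is a chain of 5 nodes with a fork of two nodes at one end (D_7), so the type is D_7 (the algebra so(14)).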